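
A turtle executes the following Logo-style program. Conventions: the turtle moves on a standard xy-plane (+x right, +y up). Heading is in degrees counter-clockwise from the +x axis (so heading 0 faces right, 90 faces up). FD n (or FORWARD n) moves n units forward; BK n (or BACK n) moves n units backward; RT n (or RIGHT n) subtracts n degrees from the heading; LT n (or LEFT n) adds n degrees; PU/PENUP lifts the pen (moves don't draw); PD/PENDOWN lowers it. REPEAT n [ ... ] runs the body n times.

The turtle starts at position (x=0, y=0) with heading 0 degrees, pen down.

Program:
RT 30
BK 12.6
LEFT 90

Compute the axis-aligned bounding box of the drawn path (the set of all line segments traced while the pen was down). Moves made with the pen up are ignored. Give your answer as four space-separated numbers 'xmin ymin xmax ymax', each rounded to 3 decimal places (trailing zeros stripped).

Answer: -10.912 0 0 6.3

Derivation:
Executing turtle program step by step:
Start: pos=(0,0), heading=0, pen down
RT 30: heading 0 -> 330
BK 12.6: (0,0) -> (-10.912,6.3) [heading=330, draw]
LT 90: heading 330 -> 60
Final: pos=(-10.912,6.3), heading=60, 1 segment(s) drawn

Segment endpoints: x in {-10.912, 0}, y in {0, 6.3}
xmin=-10.912, ymin=0, xmax=0, ymax=6.3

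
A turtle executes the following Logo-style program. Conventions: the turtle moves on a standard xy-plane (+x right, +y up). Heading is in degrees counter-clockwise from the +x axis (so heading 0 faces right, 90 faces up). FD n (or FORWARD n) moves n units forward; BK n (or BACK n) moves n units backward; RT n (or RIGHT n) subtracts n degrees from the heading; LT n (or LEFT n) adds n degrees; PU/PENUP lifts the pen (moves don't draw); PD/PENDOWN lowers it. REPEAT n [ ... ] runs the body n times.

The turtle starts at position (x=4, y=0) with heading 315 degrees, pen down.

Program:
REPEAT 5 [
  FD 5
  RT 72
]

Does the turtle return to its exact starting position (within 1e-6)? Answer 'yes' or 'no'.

Executing turtle program step by step:
Start: pos=(4,0), heading=315, pen down
REPEAT 5 [
  -- iteration 1/5 --
  FD 5: (4,0) -> (7.536,-3.536) [heading=315, draw]
  RT 72: heading 315 -> 243
  -- iteration 2/5 --
  FD 5: (7.536,-3.536) -> (5.266,-7.991) [heading=243, draw]
  RT 72: heading 243 -> 171
  -- iteration 3/5 --
  FD 5: (5.266,-7.991) -> (0.327,-7.208) [heading=171, draw]
  RT 72: heading 171 -> 99
  -- iteration 4/5 --
  FD 5: (0.327,-7.208) -> (-0.455,-2.27) [heading=99, draw]
  RT 72: heading 99 -> 27
  -- iteration 5/5 --
  FD 5: (-0.455,-2.27) -> (4,0) [heading=27, draw]
  RT 72: heading 27 -> 315
]
Final: pos=(4,0), heading=315, 5 segment(s) drawn

Start position: (4, 0)
Final position: (4, 0)
Distance = 0; < 1e-6 -> CLOSED

Answer: yes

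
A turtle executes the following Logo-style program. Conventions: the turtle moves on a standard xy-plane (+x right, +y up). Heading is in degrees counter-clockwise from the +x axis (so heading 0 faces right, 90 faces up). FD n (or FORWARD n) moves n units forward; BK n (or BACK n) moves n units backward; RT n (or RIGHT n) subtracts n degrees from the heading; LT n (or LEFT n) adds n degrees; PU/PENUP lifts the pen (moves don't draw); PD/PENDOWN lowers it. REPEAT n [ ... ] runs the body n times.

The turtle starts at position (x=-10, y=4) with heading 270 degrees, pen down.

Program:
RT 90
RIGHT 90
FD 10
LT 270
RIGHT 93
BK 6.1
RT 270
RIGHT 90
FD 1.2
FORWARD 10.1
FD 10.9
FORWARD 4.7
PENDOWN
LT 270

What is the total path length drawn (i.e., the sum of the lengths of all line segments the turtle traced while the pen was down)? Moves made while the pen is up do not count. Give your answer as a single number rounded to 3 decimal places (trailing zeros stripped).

Answer: 43

Derivation:
Executing turtle program step by step:
Start: pos=(-10,4), heading=270, pen down
RT 90: heading 270 -> 180
RT 90: heading 180 -> 90
FD 10: (-10,4) -> (-10,14) [heading=90, draw]
LT 270: heading 90 -> 0
RT 93: heading 0 -> 267
BK 6.1: (-10,14) -> (-9.681,20.092) [heading=267, draw]
RT 270: heading 267 -> 357
RT 90: heading 357 -> 267
FD 1.2: (-9.681,20.092) -> (-9.744,18.893) [heading=267, draw]
FD 10.1: (-9.744,18.893) -> (-10.272,8.807) [heading=267, draw]
FD 10.9: (-10.272,8.807) -> (-10.843,-2.078) [heading=267, draw]
FD 4.7: (-10.843,-2.078) -> (-11.089,-6.771) [heading=267, draw]
PD: pen down
LT 270: heading 267 -> 177
Final: pos=(-11.089,-6.771), heading=177, 6 segment(s) drawn

Segment lengths:
  seg 1: (-10,4) -> (-10,14), length = 10
  seg 2: (-10,14) -> (-9.681,20.092), length = 6.1
  seg 3: (-9.681,20.092) -> (-9.744,18.893), length = 1.2
  seg 4: (-9.744,18.893) -> (-10.272,8.807), length = 10.1
  seg 5: (-10.272,8.807) -> (-10.843,-2.078), length = 10.9
  seg 6: (-10.843,-2.078) -> (-11.089,-6.771), length = 4.7
Total = 43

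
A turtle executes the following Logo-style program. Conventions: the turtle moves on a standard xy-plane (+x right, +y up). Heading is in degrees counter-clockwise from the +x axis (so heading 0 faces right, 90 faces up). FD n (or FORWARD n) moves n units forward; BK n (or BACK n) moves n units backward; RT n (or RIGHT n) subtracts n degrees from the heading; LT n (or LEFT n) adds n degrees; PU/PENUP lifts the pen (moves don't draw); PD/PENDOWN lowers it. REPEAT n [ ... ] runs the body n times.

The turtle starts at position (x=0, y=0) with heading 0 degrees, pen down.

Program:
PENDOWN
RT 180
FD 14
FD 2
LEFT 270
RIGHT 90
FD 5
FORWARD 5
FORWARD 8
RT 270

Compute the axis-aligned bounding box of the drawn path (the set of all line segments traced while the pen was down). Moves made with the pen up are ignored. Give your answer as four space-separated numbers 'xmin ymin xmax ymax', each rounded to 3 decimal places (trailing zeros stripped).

Executing turtle program step by step:
Start: pos=(0,0), heading=0, pen down
PD: pen down
RT 180: heading 0 -> 180
FD 14: (0,0) -> (-14,0) [heading=180, draw]
FD 2: (-14,0) -> (-16,0) [heading=180, draw]
LT 270: heading 180 -> 90
RT 90: heading 90 -> 0
FD 5: (-16,0) -> (-11,0) [heading=0, draw]
FD 5: (-11,0) -> (-6,0) [heading=0, draw]
FD 8: (-6,0) -> (2,0) [heading=0, draw]
RT 270: heading 0 -> 90
Final: pos=(2,0), heading=90, 5 segment(s) drawn

Segment endpoints: x in {-16, -14, -11, -6, 0, 2}, y in {0, 0, 0}
xmin=-16, ymin=0, xmax=2, ymax=0

Answer: -16 0 2 0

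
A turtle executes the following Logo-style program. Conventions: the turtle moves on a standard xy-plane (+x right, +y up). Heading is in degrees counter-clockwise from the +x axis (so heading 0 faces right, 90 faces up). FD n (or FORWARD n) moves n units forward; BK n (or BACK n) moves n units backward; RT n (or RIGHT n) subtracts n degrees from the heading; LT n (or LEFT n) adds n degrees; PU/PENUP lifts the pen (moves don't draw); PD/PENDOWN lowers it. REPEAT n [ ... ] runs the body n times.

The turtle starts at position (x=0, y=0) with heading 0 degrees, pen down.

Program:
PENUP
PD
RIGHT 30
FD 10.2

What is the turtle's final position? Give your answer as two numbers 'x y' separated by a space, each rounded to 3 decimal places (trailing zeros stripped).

Executing turtle program step by step:
Start: pos=(0,0), heading=0, pen down
PU: pen up
PD: pen down
RT 30: heading 0 -> 330
FD 10.2: (0,0) -> (8.833,-5.1) [heading=330, draw]
Final: pos=(8.833,-5.1), heading=330, 1 segment(s) drawn

Answer: 8.833 -5.1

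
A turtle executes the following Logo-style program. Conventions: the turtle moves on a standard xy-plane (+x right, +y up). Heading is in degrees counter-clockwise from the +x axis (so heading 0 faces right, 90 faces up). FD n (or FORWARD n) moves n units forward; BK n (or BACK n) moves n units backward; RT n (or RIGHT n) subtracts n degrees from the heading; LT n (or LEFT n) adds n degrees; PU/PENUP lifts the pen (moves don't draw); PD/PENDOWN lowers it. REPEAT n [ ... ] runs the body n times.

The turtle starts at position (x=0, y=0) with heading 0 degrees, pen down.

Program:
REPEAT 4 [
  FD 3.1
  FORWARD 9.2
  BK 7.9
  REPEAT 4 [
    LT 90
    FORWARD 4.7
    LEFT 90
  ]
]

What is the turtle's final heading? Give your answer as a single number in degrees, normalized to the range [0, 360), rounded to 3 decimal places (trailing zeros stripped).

Answer: 0

Derivation:
Executing turtle program step by step:
Start: pos=(0,0), heading=0, pen down
REPEAT 4 [
  -- iteration 1/4 --
  FD 3.1: (0,0) -> (3.1,0) [heading=0, draw]
  FD 9.2: (3.1,0) -> (12.3,0) [heading=0, draw]
  BK 7.9: (12.3,0) -> (4.4,0) [heading=0, draw]
  REPEAT 4 [
    -- iteration 1/4 --
    LT 90: heading 0 -> 90
    FD 4.7: (4.4,0) -> (4.4,4.7) [heading=90, draw]
    LT 90: heading 90 -> 180
    -- iteration 2/4 --
    LT 90: heading 180 -> 270
    FD 4.7: (4.4,4.7) -> (4.4,0) [heading=270, draw]
    LT 90: heading 270 -> 0
    -- iteration 3/4 --
    LT 90: heading 0 -> 90
    FD 4.7: (4.4,0) -> (4.4,4.7) [heading=90, draw]
    LT 90: heading 90 -> 180
    -- iteration 4/4 --
    LT 90: heading 180 -> 270
    FD 4.7: (4.4,4.7) -> (4.4,0) [heading=270, draw]
    LT 90: heading 270 -> 0
  ]
  -- iteration 2/4 --
  FD 3.1: (4.4,0) -> (7.5,0) [heading=0, draw]
  FD 9.2: (7.5,0) -> (16.7,0) [heading=0, draw]
  BK 7.9: (16.7,0) -> (8.8,0) [heading=0, draw]
  REPEAT 4 [
    -- iteration 1/4 --
    LT 90: heading 0 -> 90
    FD 4.7: (8.8,0) -> (8.8,4.7) [heading=90, draw]
    LT 90: heading 90 -> 180
    -- iteration 2/4 --
    LT 90: heading 180 -> 270
    FD 4.7: (8.8,4.7) -> (8.8,0) [heading=270, draw]
    LT 90: heading 270 -> 0
    -- iteration 3/4 --
    LT 90: heading 0 -> 90
    FD 4.7: (8.8,0) -> (8.8,4.7) [heading=90, draw]
    LT 90: heading 90 -> 180
    -- iteration 4/4 --
    LT 90: heading 180 -> 270
    FD 4.7: (8.8,4.7) -> (8.8,0) [heading=270, draw]
    LT 90: heading 270 -> 0
  ]
  -- iteration 3/4 --
  FD 3.1: (8.8,0) -> (11.9,0) [heading=0, draw]
  FD 9.2: (11.9,0) -> (21.1,0) [heading=0, draw]
  BK 7.9: (21.1,0) -> (13.2,0) [heading=0, draw]
  REPEAT 4 [
    -- iteration 1/4 --
    LT 90: heading 0 -> 90
    FD 4.7: (13.2,0) -> (13.2,4.7) [heading=90, draw]
    LT 90: heading 90 -> 180
    -- iteration 2/4 --
    LT 90: heading 180 -> 270
    FD 4.7: (13.2,4.7) -> (13.2,0) [heading=270, draw]
    LT 90: heading 270 -> 0
    -- iteration 3/4 --
    LT 90: heading 0 -> 90
    FD 4.7: (13.2,0) -> (13.2,4.7) [heading=90, draw]
    LT 90: heading 90 -> 180
    -- iteration 4/4 --
    LT 90: heading 180 -> 270
    FD 4.7: (13.2,4.7) -> (13.2,0) [heading=270, draw]
    LT 90: heading 270 -> 0
  ]
  -- iteration 4/4 --
  FD 3.1: (13.2,0) -> (16.3,0) [heading=0, draw]
  FD 9.2: (16.3,0) -> (25.5,0) [heading=0, draw]
  BK 7.9: (25.5,0) -> (17.6,0) [heading=0, draw]
  REPEAT 4 [
    -- iteration 1/4 --
    LT 90: heading 0 -> 90
    FD 4.7: (17.6,0) -> (17.6,4.7) [heading=90, draw]
    LT 90: heading 90 -> 180
    -- iteration 2/4 --
    LT 90: heading 180 -> 270
    FD 4.7: (17.6,4.7) -> (17.6,0) [heading=270, draw]
    LT 90: heading 270 -> 0
    -- iteration 3/4 --
    LT 90: heading 0 -> 90
    FD 4.7: (17.6,0) -> (17.6,4.7) [heading=90, draw]
    LT 90: heading 90 -> 180
    -- iteration 4/4 --
    LT 90: heading 180 -> 270
    FD 4.7: (17.6,4.7) -> (17.6,0) [heading=270, draw]
    LT 90: heading 270 -> 0
  ]
]
Final: pos=(17.6,0), heading=0, 28 segment(s) drawn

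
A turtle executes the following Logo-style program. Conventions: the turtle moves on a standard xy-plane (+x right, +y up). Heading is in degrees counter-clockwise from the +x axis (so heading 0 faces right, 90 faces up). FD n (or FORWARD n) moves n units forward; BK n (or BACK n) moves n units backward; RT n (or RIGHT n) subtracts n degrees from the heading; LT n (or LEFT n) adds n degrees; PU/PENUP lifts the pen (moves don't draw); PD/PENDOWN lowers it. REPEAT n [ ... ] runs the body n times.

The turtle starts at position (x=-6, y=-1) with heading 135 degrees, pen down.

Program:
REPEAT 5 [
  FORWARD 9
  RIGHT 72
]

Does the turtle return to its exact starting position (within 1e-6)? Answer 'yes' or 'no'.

Executing turtle program step by step:
Start: pos=(-6,-1), heading=135, pen down
REPEAT 5 [
  -- iteration 1/5 --
  FD 9: (-6,-1) -> (-12.364,5.364) [heading=135, draw]
  RT 72: heading 135 -> 63
  -- iteration 2/5 --
  FD 9: (-12.364,5.364) -> (-8.278,13.383) [heading=63, draw]
  RT 72: heading 63 -> 351
  -- iteration 3/5 --
  FD 9: (-8.278,13.383) -> (0.611,11.975) [heading=351, draw]
  RT 72: heading 351 -> 279
  -- iteration 4/5 --
  FD 9: (0.611,11.975) -> (2.019,3.086) [heading=279, draw]
  RT 72: heading 279 -> 207
  -- iteration 5/5 --
  FD 9: (2.019,3.086) -> (-6,-1) [heading=207, draw]
  RT 72: heading 207 -> 135
]
Final: pos=(-6,-1), heading=135, 5 segment(s) drawn

Start position: (-6, -1)
Final position: (-6, -1)
Distance = 0; < 1e-6 -> CLOSED

Answer: yes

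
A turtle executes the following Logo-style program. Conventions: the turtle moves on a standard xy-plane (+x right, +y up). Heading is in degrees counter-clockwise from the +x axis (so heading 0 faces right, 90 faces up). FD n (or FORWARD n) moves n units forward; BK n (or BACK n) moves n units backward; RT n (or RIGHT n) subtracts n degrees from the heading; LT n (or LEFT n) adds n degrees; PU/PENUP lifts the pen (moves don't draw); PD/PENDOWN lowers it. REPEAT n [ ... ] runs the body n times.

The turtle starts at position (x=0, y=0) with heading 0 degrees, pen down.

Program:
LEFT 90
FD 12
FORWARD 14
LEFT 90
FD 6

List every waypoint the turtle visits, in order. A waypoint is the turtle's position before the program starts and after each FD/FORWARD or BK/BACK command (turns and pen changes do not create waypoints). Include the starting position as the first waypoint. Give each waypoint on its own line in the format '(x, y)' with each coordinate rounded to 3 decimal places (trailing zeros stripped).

Executing turtle program step by step:
Start: pos=(0,0), heading=0, pen down
LT 90: heading 0 -> 90
FD 12: (0,0) -> (0,12) [heading=90, draw]
FD 14: (0,12) -> (0,26) [heading=90, draw]
LT 90: heading 90 -> 180
FD 6: (0,26) -> (-6,26) [heading=180, draw]
Final: pos=(-6,26), heading=180, 3 segment(s) drawn
Waypoints (4 total):
(0, 0)
(0, 12)
(0, 26)
(-6, 26)

Answer: (0, 0)
(0, 12)
(0, 26)
(-6, 26)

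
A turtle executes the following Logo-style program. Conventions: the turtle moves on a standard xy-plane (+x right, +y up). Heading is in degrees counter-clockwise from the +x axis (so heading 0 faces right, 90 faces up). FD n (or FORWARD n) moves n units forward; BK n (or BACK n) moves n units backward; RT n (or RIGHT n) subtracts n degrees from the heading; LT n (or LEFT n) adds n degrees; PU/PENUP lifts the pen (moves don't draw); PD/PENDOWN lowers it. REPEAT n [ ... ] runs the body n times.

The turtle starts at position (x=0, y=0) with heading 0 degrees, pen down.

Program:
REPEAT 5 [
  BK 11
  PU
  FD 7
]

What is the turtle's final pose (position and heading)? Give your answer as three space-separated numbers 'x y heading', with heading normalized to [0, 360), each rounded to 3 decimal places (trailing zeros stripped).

Executing turtle program step by step:
Start: pos=(0,0), heading=0, pen down
REPEAT 5 [
  -- iteration 1/5 --
  BK 11: (0,0) -> (-11,0) [heading=0, draw]
  PU: pen up
  FD 7: (-11,0) -> (-4,0) [heading=0, move]
  -- iteration 2/5 --
  BK 11: (-4,0) -> (-15,0) [heading=0, move]
  PU: pen up
  FD 7: (-15,0) -> (-8,0) [heading=0, move]
  -- iteration 3/5 --
  BK 11: (-8,0) -> (-19,0) [heading=0, move]
  PU: pen up
  FD 7: (-19,0) -> (-12,0) [heading=0, move]
  -- iteration 4/5 --
  BK 11: (-12,0) -> (-23,0) [heading=0, move]
  PU: pen up
  FD 7: (-23,0) -> (-16,0) [heading=0, move]
  -- iteration 5/5 --
  BK 11: (-16,0) -> (-27,0) [heading=0, move]
  PU: pen up
  FD 7: (-27,0) -> (-20,0) [heading=0, move]
]
Final: pos=(-20,0), heading=0, 1 segment(s) drawn

Answer: -20 0 0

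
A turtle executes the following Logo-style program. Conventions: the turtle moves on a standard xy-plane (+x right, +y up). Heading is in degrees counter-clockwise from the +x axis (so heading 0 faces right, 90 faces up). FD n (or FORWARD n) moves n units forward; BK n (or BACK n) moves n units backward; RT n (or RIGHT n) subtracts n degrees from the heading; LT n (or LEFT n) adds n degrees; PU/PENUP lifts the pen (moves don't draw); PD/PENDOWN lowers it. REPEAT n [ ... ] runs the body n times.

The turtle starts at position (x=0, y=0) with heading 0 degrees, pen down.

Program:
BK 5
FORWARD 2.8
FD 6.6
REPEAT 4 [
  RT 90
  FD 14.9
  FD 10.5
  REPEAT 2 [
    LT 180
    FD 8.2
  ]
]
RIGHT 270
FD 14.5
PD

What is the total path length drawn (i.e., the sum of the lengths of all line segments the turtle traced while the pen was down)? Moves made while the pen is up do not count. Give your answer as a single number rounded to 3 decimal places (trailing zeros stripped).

Executing turtle program step by step:
Start: pos=(0,0), heading=0, pen down
BK 5: (0,0) -> (-5,0) [heading=0, draw]
FD 2.8: (-5,0) -> (-2.2,0) [heading=0, draw]
FD 6.6: (-2.2,0) -> (4.4,0) [heading=0, draw]
REPEAT 4 [
  -- iteration 1/4 --
  RT 90: heading 0 -> 270
  FD 14.9: (4.4,0) -> (4.4,-14.9) [heading=270, draw]
  FD 10.5: (4.4,-14.9) -> (4.4,-25.4) [heading=270, draw]
  REPEAT 2 [
    -- iteration 1/2 --
    LT 180: heading 270 -> 90
    FD 8.2: (4.4,-25.4) -> (4.4,-17.2) [heading=90, draw]
    -- iteration 2/2 --
    LT 180: heading 90 -> 270
    FD 8.2: (4.4,-17.2) -> (4.4,-25.4) [heading=270, draw]
  ]
  -- iteration 2/4 --
  RT 90: heading 270 -> 180
  FD 14.9: (4.4,-25.4) -> (-10.5,-25.4) [heading=180, draw]
  FD 10.5: (-10.5,-25.4) -> (-21,-25.4) [heading=180, draw]
  REPEAT 2 [
    -- iteration 1/2 --
    LT 180: heading 180 -> 0
    FD 8.2: (-21,-25.4) -> (-12.8,-25.4) [heading=0, draw]
    -- iteration 2/2 --
    LT 180: heading 0 -> 180
    FD 8.2: (-12.8,-25.4) -> (-21,-25.4) [heading=180, draw]
  ]
  -- iteration 3/4 --
  RT 90: heading 180 -> 90
  FD 14.9: (-21,-25.4) -> (-21,-10.5) [heading=90, draw]
  FD 10.5: (-21,-10.5) -> (-21,0) [heading=90, draw]
  REPEAT 2 [
    -- iteration 1/2 --
    LT 180: heading 90 -> 270
    FD 8.2: (-21,0) -> (-21,-8.2) [heading=270, draw]
    -- iteration 2/2 --
    LT 180: heading 270 -> 90
    FD 8.2: (-21,-8.2) -> (-21,0) [heading=90, draw]
  ]
  -- iteration 4/4 --
  RT 90: heading 90 -> 0
  FD 14.9: (-21,0) -> (-6.1,0) [heading=0, draw]
  FD 10.5: (-6.1,0) -> (4.4,0) [heading=0, draw]
  REPEAT 2 [
    -- iteration 1/2 --
    LT 180: heading 0 -> 180
    FD 8.2: (4.4,0) -> (-3.8,0) [heading=180, draw]
    -- iteration 2/2 --
    LT 180: heading 180 -> 0
    FD 8.2: (-3.8,0) -> (4.4,0) [heading=0, draw]
  ]
]
RT 270: heading 0 -> 90
FD 14.5: (4.4,0) -> (4.4,14.5) [heading=90, draw]
PD: pen down
Final: pos=(4.4,14.5), heading=90, 20 segment(s) drawn

Segment lengths:
  seg 1: (0,0) -> (-5,0), length = 5
  seg 2: (-5,0) -> (-2.2,0), length = 2.8
  seg 3: (-2.2,0) -> (4.4,0), length = 6.6
  seg 4: (4.4,0) -> (4.4,-14.9), length = 14.9
  seg 5: (4.4,-14.9) -> (4.4,-25.4), length = 10.5
  seg 6: (4.4,-25.4) -> (4.4,-17.2), length = 8.2
  seg 7: (4.4,-17.2) -> (4.4,-25.4), length = 8.2
  seg 8: (4.4,-25.4) -> (-10.5,-25.4), length = 14.9
  seg 9: (-10.5,-25.4) -> (-21,-25.4), length = 10.5
  seg 10: (-21,-25.4) -> (-12.8,-25.4), length = 8.2
  seg 11: (-12.8,-25.4) -> (-21,-25.4), length = 8.2
  seg 12: (-21,-25.4) -> (-21,-10.5), length = 14.9
  seg 13: (-21,-10.5) -> (-21,0), length = 10.5
  seg 14: (-21,0) -> (-21,-8.2), length = 8.2
  seg 15: (-21,-8.2) -> (-21,0), length = 8.2
  seg 16: (-21,0) -> (-6.1,0), length = 14.9
  seg 17: (-6.1,0) -> (4.4,0), length = 10.5
  seg 18: (4.4,0) -> (-3.8,0), length = 8.2
  seg 19: (-3.8,0) -> (4.4,0), length = 8.2
  seg 20: (4.4,0) -> (4.4,14.5), length = 14.5
Total = 196.1

Answer: 196.1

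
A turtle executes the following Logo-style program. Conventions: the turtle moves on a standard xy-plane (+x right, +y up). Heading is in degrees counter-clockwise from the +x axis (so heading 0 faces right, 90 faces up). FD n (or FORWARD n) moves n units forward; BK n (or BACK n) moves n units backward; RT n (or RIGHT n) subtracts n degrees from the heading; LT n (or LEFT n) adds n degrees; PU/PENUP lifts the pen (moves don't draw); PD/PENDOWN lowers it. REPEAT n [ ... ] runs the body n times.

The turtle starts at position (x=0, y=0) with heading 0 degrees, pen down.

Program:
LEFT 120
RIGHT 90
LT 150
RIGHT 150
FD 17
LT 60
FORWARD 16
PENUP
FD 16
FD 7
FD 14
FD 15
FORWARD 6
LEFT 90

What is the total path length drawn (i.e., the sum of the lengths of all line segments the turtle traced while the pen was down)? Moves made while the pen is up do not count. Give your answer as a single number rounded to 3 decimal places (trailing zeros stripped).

Executing turtle program step by step:
Start: pos=(0,0), heading=0, pen down
LT 120: heading 0 -> 120
RT 90: heading 120 -> 30
LT 150: heading 30 -> 180
RT 150: heading 180 -> 30
FD 17: (0,0) -> (14.722,8.5) [heading=30, draw]
LT 60: heading 30 -> 90
FD 16: (14.722,8.5) -> (14.722,24.5) [heading=90, draw]
PU: pen up
FD 16: (14.722,24.5) -> (14.722,40.5) [heading=90, move]
FD 7: (14.722,40.5) -> (14.722,47.5) [heading=90, move]
FD 14: (14.722,47.5) -> (14.722,61.5) [heading=90, move]
FD 15: (14.722,61.5) -> (14.722,76.5) [heading=90, move]
FD 6: (14.722,76.5) -> (14.722,82.5) [heading=90, move]
LT 90: heading 90 -> 180
Final: pos=(14.722,82.5), heading=180, 2 segment(s) drawn

Segment lengths:
  seg 1: (0,0) -> (14.722,8.5), length = 17
  seg 2: (14.722,8.5) -> (14.722,24.5), length = 16
Total = 33

Answer: 33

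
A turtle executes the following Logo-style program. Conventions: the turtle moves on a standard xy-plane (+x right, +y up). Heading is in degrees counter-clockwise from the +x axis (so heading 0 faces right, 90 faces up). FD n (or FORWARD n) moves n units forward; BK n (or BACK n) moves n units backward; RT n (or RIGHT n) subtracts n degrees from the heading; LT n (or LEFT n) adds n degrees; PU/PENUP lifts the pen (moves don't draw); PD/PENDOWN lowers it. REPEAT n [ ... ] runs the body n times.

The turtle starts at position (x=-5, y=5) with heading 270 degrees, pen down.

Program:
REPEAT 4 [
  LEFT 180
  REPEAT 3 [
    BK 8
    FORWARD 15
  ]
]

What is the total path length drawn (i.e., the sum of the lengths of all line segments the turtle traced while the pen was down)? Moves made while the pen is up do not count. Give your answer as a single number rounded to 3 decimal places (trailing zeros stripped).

Executing turtle program step by step:
Start: pos=(-5,5), heading=270, pen down
REPEAT 4 [
  -- iteration 1/4 --
  LT 180: heading 270 -> 90
  REPEAT 3 [
    -- iteration 1/3 --
    BK 8: (-5,5) -> (-5,-3) [heading=90, draw]
    FD 15: (-5,-3) -> (-5,12) [heading=90, draw]
    -- iteration 2/3 --
    BK 8: (-5,12) -> (-5,4) [heading=90, draw]
    FD 15: (-5,4) -> (-5,19) [heading=90, draw]
    -- iteration 3/3 --
    BK 8: (-5,19) -> (-5,11) [heading=90, draw]
    FD 15: (-5,11) -> (-5,26) [heading=90, draw]
  ]
  -- iteration 2/4 --
  LT 180: heading 90 -> 270
  REPEAT 3 [
    -- iteration 1/3 --
    BK 8: (-5,26) -> (-5,34) [heading=270, draw]
    FD 15: (-5,34) -> (-5,19) [heading=270, draw]
    -- iteration 2/3 --
    BK 8: (-5,19) -> (-5,27) [heading=270, draw]
    FD 15: (-5,27) -> (-5,12) [heading=270, draw]
    -- iteration 3/3 --
    BK 8: (-5,12) -> (-5,20) [heading=270, draw]
    FD 15: (-5,20) -> (-5,5) [heading=270, draw]
  ]
  -- iteration 3/4 --
  LT 180: heading 270 -> 90
  REPEAT 3 [
    -- iteration 1/3 --
    BK 8: (-5,5) -> (-5,-3) [heading=90, draw]
    FD 15: (-5,-3) -> (-5,12) [heading=90, draw]
    -- iteration 2/3 --
    BK 8: (-5,12) -> (-5,4) [heading=90, draw]
    FD 15: (-5,4) -> (-5,19) [heading=90, draw]
    -- iteration 3/3 --
    BK 8: (-5,19) -> (-5,11) [heading=90, draw]
    FD 15: (-5,11) -> (-5,26) [heading=90, draw]
  ]
  -- iteration 4/4 --
  LT 180: heading 90 -> 270
  REPEAT 3 [
    -- iteration 1/3 --
    BK 8: (-5,26) -> (-5,34) [heading=270, draw]
    FD 15: (-5,34) -> (-5,19) [heading=270, draw]
    -- iteration 2/3 --
    BK 8: (-5,19) -> (-5,27) [heading=270, draw]
    FD 15: (-5,27) -> (-5,12) [heading=270, draw]
    -- iteration 3/3 --
    BK 8: (-5,12) -> (-5,20) [heading=270, draw]
    FD 15: (-5,20) -> (-5,5) [heading=270, draw]
  ]
]
Final: pos=(-5,5), heading=270, 24 segment(s) drawn

Segment lengths:
  seg 1: (-5,5) -> (-5,-3), length = 8
  seg 2: (-5,-3) -> (-5,12), length = 15
  seg 3: (-5,12) -> (-5,4), length = 8
  seg 4: (-5,4) -> (-5,19), length = 15
  seg 5: (-5,19) -> (-5,11), length = 8
  seg 6: (-5,11) -> (-5,26), length = 15
  seg 7: (-5,26) -> (-5,34), length = 8
  seg 8: (-5,34) -> (-5,19), length = 15
  seg 9: (-5,19) -> (-5,27), length = 8
  seg 10: (-5,27) -> (-5,12), length = 15
  seg 11: (-5,12) -> (-5,20), length = 8
  seg 12: (-5,20) -> (-5,5), length = 15
  seg 13: (-5,5) -> (-5,-3), length = 8
  seg 14: (-5,-3) -> (-5,12), length = 15
  seg 15: (-5,12) -> (-5,4), length = 8
  seg 16: (-5,4) -> (-5,19), length = 15
  seg 17: (-5,19) -> (-5,11), length = 8
  seg 18: (-5,11) -> (-5,26), length = 15
  seg 19: (-5,26) -> (-5,34), length = 8
  seg 20: (-5,34) -> (-5,19), length = 15
  seg 21: (-5,19) -> (-5,27), length = 8
  seg 22: (-5,27) -> (-5,12), length = 15
  seg 23: (-5,12) -> (-5,20), length = 8
  seg 24: (-5,20) -> (-5,5), length = 15
Total = 276

Answer: 276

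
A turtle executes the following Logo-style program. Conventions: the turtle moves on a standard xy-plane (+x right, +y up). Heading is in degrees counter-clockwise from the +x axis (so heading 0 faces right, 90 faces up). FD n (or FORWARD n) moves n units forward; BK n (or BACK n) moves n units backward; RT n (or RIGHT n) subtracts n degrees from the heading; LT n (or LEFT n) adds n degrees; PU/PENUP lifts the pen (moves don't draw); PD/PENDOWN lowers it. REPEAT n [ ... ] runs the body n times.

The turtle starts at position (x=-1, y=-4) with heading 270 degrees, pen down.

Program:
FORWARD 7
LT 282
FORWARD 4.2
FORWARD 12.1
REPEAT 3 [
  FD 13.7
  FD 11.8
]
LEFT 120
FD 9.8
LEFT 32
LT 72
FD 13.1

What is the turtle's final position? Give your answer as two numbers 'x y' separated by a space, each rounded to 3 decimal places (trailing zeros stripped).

Executing turtle program step by step:
Start: pos=(-1,-4), heading=270, pen down
FD 7: (-1,-4) -> (-1,-11) [heading=270, draw]
LT 282: heading 270 -> 192
FD 4.2: (-1,-11) -> (-5.108,-11.873) [heading=192, draw]
FD 12.1: (-5.108,-11.873) -> (-16.944,-14.389) [heading=192, draw]
REPEAT 3 [
  -- iteration 1/3 --
  FD 13.7: (-16.944,-14.389) -> (-30.344,-17.237) [heading=192, draw]
  FD 11.8: (-30.344,-17.237) -> (-41.887,-19.691) [heading=192, draw]
  -- iteration 2/3 --
  FD 13.7: (-41.887,-19.691) -> (-55.287,-22.539) [heading=192, draw]
  FD 11.8: (-55.287,-22.539) -> (-66.829,-24.992) [heading=192, draw]
  -- iteration 3/3 --
  FD 13.7: (-66.829,-24.992) -> (-80.23,-27.841) [heading=192, draw]
  FD 11.8: (-80.23,-27.841) -> (-91.772,-30.294) [heading=192, draw]
]
LT 120: heading 192 -> 312
FD 9.8: (-91.772,-30.294) -> (-85.215,-37.577) [heading=312, draw]
LT 32: heading 312 -> 344
LT 72: heading 344 -> 56
FD 13.1: (-85.215,-37.577) -> (-77.889,-26.717) [heading=56, draw]
Final: pos=(-77.889,-26.717), heading=56, 11 segment(s) drawn

Answer: -77.889 -26.717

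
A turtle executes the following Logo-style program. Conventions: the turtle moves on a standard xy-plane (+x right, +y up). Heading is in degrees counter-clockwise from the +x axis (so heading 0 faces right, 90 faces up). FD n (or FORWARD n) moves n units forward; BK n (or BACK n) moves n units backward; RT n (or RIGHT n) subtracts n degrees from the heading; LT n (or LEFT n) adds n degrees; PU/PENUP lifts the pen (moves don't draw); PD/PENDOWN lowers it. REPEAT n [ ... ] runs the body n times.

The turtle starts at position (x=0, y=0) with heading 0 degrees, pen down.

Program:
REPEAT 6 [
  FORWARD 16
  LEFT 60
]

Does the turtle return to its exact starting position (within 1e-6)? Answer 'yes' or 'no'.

Executing turtle program step by step:
Start: pos=(0,0), heading=0, pen down
REPEAT 6 [
  -- iteration 1/6 --
  FD 16: (0,0) -> (16,0) [heading=0, draw]
  LT 60: heading 0 -> 60
  -- iteration 2/6 --
  FD 16: (16,0) -> (24,13.856) [heading=60, draw]
  LT 60: heading 60 -> 120
  -- iteration 3/6 --
  FD 16: (24,13.856) -> (16,27.713) [heading=120, draw]
  LT 60: heading 120 -> 180
  -- iteration 4/6 --
  FD 16: (16,27.713) -> (0,27.713) [heading=180, draw]
  LT 60: heading 180 -> 240
  -- iteration 5/6 --
  FD 16: (0,27.713) -> (-8,13.856) [heading=240, draw]
  LT 60: heading 240 -> 300
  -- iteration 6/6 --
  FD 16: (-8,13.856) -> (0,0) [heading=300, draw]
  LT 60: heading 300 -> 0
]
Final: pos=(0,0), heading=0, 6 segment(s) drawn

Start position: (0, 0)
Final position: (0, 0)
Distance = 0; < 1e-6 -> CLOSED

Answer: yes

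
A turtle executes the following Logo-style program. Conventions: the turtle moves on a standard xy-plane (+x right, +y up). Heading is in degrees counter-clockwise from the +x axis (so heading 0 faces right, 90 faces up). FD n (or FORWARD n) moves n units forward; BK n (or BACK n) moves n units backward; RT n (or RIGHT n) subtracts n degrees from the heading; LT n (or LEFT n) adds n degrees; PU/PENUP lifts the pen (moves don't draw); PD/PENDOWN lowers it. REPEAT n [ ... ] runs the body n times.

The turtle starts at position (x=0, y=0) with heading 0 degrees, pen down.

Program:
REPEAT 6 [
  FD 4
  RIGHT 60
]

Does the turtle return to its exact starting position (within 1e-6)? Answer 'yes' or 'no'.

Answer: yes

Derivation:
Executing turtle program step by step:
Start: pos=(0,0), heading=0, pen down
REPEAT 6 [
  -- iteration 1/6 --
  FD 4: (0,0) -> (4,0) [heading=0, draw]
  RT 60: heading 0 -> 300
  -- iteration 2/6 --
  FD 4: (4,0) -> (6,-3.464) [heading=300, draw]
  RT 60: heading 300 -> 240
  -- iteration 3/6 --
  FD 4: (6,-3.464) -> (4,-6.928) [heading=240, draw]
  RT 60: heading 240 -> 180
  -- iteration 4/6 --
  FD 4: (4,-6.928) -> (0,-6.928) [heading=180, draw]
  RT 60: heading 180 -> 120
  -- iteration 5/6 --
  FD 4: (0,-6.928) -> (-2,-3.464) [heading=120, draw]
  RT 60: heading 120 -> 60
  -- iteration 6/6 --
  FD 4: (-2,-3.464) -> (0,0) [heading=60, draw]
  RT 60: heading 60 -> 0
]
Final: pos=(0,0), heading=0, 6 segment(s) drawn

Start position: (0, 0)
Final position: (0, 0)
Distance = 0; < 1e-6 -> CLOSED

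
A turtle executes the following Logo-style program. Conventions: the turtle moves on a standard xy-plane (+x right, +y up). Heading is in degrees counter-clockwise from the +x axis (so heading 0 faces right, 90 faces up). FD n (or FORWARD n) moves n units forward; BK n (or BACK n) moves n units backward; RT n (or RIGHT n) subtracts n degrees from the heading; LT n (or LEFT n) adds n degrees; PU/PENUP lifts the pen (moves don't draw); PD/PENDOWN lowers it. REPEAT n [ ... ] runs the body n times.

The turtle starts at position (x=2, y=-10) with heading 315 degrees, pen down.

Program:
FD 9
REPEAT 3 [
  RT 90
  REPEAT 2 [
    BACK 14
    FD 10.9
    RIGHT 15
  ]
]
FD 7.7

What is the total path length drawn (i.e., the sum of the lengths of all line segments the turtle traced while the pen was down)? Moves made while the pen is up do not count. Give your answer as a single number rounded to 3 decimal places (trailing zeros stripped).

Answer: 166.1

Derivation:
Executing turtle program step by step:
Start: pos=(2,-10), heading=315, pen down
FD 9: (2,-10) -> (8.364,-16.364) [heading=315, draw]
REPEAT 3 [
  -- iteration 1/3 --
  RT 90: heading 315 -> 225
  REPEAT 2 [
    -- iteration 1/2 --
    BK 14: (8.364,-16.364) -> (18.263,-6.464) [heading=225, draw]
    FD 10.9: (18.263,-6.464) -> (10.556,-14.172) [heading=225, draw]
    RT 15: heading 225 -> 210
    -- iteration 2/2 --
    BK 14: (10.556,-14.172) -> (22.68,-7.172) [heading=210, draw]
    FD 10.9: (22.68,-7.172) -> (13.241,-12.622) [heading=210, draw]
    RT 15: heading 210 -> 195
  ]
  -- iteration 2/3 --
  RT 90: heading 195 -> 105
  REPEAT 2 [
    -- iteration 1/2 --
    BK 14: (13.241,-12.622) -> (16.864,-26.145) [heading=105, draw]
    FD 10.9: (16.864,-26.145) -> (14.043,-15.616) [heading=105, draw]
    RT 15: heading 105 -> 90
    -- iteration 2/2 --
    BK 14: (14.043,-15.616) -> (14.043,-29.616) [heading=90, draw]
    FD 10.9: (14.043,-29.616) -> (14.043,-18.716) [heading=90, draw]
    RT 15: heading 90 -> 75
  ]
  -- iteration 3/3 --
  RT 90: heading 75 -> 345
  REPEAT 2 [
    -- iteration 1/2 --
    BK 14: (14.043,-18.716) -> (0.52,-15.093) [heading=345, draw]
    FD 10.9: (0.52,-15.093) -> (11.049,-17.914) [heading=345, draw]
    RT 15: heading 345 -> 330
    -- iteration 2/2 --
    BK 14: (11.049,-17.914) -> (-1.076,-10.914) [heading=330, draw]
    FD 10.9: (-1.076,-10.914) -> (8.364,-16.364) [heading=330, draw]
    RT 15: heading 330 -> 315
  ]
]
FD 7.7: (8.364,-16.364) -> (13.809,-21.809) [heading=315, draw]
Final: pos=(13.809,-21.809), heading=315, 14 segment(s) drawn

Segment lengths:
  seg 1: (2,-10) -> (8.364,-16.364), length = 9
  seg 2: (8.364,-16.364) -> (18.263,-6.464), length = 14
  seg 3: (18.263,-6.464) -> (10.556,-14.172), length = 10.9
  seg 4: (10.556,-14.172) -> (22.68,-7.172), length = 14
  seg 5: (22.68,-7.172) -> (13.241,-12.622), length = 10.9
  seg 6: (13.241,-12.622) -> (16.864,-26.145), length = 14
  seg 7: (16.864,-26.145) -> (14.043,-15.616), length = 10.9
  seg 8: (14.043,-15.616) -> (14.043,-29.616), length = 14
  seg 9: (14.043,-29.616) -> (14.043,-18.716), length = 10.9
  seg 10: (14.043,-18.716) -> (0.52,-15.093), length = 14
  seg 11: (0.52,-15.093) -> (11.049,-17.914), length = 10.9
  seg 12: (11.049,-17.914) -> (-1.076,-10.914), length = 14
  seg 13: (-1.076,-10.914) -> (8.364,-16.364), length = 10.9
  seg 14: (8.364,-16.364) -> (13.809,-21.809), length = 7.7
Total = 166.1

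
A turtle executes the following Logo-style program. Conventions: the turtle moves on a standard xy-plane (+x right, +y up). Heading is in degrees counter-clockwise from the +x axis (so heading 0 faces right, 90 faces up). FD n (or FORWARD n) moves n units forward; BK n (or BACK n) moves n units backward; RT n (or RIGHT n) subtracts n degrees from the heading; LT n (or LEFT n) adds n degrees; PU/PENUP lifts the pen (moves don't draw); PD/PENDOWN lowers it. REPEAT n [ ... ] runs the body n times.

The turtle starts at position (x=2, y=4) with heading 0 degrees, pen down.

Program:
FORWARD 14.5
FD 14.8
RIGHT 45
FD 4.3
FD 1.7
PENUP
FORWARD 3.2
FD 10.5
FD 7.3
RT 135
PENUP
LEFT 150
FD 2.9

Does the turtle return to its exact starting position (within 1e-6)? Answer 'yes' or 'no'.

Executing turtle program step by step:
Start: pos=(2,4), heading=0, pen down
FD 14.5: (2,4) -> (16.5,4) [heading=0, draw]
FD 14.8: (16.5,4) -> (31.3,4) [heading=0, draw]
RT 45: heading 0 -> 315
FD 4.3: (31.3,4) -> (34.341,0.959) [heading=315, draw]
FD 1.7: (34.341,0.959) -> (35.543,-0.243) [heading=315, draw]
PU: pen up
FD 3.2: (35.543,-0.243) -> (37.805,-2.505) [heading=315, move]
FD 10.5: (37.805,-2.505) -> (45.23,-9.93) [heading=315, move]
FD 7.3: (45.23,-9.93) -> (50.392,-15.092) [heading=315, move]
RT 135: heading 315 -> 180
PU: pen up
LT 150: heading 180 -> 330
FD 2.9: (50.392,-15.092) -> (52.903,-16.542) [heading=330, move]
Final: pos=(52.903,-16.542), heading=330, 4 segment(s) drawn

Start position: (2, 4)
Final position: (52.903, -16.542)
Distance = 54.892; >= 1e-6 -> NOT closed

Answer: no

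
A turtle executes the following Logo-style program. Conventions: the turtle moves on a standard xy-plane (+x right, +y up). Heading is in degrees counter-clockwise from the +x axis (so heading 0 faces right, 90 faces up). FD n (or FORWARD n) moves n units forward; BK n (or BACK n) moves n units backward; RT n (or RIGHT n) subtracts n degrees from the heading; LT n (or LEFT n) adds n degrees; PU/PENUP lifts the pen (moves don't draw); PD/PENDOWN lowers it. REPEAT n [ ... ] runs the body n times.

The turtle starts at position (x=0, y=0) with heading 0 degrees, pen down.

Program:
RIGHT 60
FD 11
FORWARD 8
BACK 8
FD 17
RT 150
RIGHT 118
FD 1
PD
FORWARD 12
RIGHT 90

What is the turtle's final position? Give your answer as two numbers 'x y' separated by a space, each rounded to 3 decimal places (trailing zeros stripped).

Executing turtle program step by step:
Start: pos=(0,0), heading=0, pen down
RT 60: heading 0 -> 300
FD 11: (0,0) -> (5.5,-9.526) [heading=300, draw]
FD 8: (5.5,-9.526) -> (9.5,-16.454) [heading=300, draw]
BK 8: (9.5,-16.454) -> (5.5,-9.526) [heading=300, draw]
FD 17: (5.5,-9.526) -> (14,-24.249) [heading=300, draw]
RT 150: heading 300 -> 150
RT 118: heading 150 -> 32
FD 1: (14,-24.249) -> (14.848,-23.719) [heading=32, draw]
PD: pen down
FD 12: (14.848,-23.719) -> (25.025,-17.36) [heading=32, draw]
RT 90: heading 32 -> 302
Final: pos=(25.025,-17.36), heading=302, 6 segment(s) drawn

Answer: 25.025 -17.36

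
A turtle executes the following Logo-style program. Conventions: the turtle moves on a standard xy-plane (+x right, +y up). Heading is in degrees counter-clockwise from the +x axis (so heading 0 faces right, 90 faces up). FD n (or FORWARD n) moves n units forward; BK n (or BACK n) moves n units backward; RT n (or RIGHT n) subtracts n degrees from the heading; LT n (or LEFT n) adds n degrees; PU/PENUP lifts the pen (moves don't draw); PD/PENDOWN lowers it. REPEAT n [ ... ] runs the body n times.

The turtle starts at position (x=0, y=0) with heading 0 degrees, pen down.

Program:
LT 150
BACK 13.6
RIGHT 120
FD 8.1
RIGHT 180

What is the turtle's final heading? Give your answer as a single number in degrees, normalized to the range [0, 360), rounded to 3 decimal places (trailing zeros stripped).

Answer: 210

Derivation:
Executing turtle program step by step:
Start: pos=(0,0), heading=0, pen down
LT 150: heading 0 -> 150
BK 13.6: (0,0) -> (11.778,-6.8) [heading=150, draw]
RT 120: heading 150 -> 30
FD 8.1: (11.778,-6.8) -> (18.793,-2.75) [heading=30, draw]
RT 180: heading 30 -> 210
Final: pos=(18.793,-2.75), heading=210, 2 segment(s) drawn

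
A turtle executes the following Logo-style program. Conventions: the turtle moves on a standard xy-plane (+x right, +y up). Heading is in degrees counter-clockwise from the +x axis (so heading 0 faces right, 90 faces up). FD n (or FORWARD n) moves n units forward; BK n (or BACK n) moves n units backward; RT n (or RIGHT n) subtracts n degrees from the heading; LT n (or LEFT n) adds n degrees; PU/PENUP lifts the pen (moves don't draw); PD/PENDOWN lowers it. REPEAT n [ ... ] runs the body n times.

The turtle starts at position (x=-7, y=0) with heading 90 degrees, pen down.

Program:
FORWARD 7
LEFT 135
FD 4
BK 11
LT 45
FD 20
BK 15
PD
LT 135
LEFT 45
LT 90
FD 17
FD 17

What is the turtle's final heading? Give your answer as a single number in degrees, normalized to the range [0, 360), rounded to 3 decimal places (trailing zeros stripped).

Executing turtle program step by step:
Start: pos=(-7,0), heading=90, pen down
FD 7: (-7,0) -> (-7,7) [heading=90, draw]
LT 135: heading 90 -> 225
FD 4: (-7,7) -> (-9.828,4.172) [heading=225, draw]
BK 11: (-9.828,4.172) -> (-2.05,11.95) [heading=225, draw]
LT 45: heading 225 -> 270
FD 20: (-2.05,11.95) -> (-2.05,-8.05) [heading=270, draw]
BK 15: (-2.05,-8.05) -> (-2.05,6.95) [heading=270, draw]
PD: pen down
LT 135: heading 270 -> 45
LT 45: heading 45 -> 90
LT 90: heading 90 -> 180
FD 17: (-2.05,6.95) -> (-19.05,6.95) [heading=180, draw]
FD 17: (-19.05,6.95) -> (-36.05,6.95) [heading=180, draw]
Final: pos=(-36.05,6.95), heading=180, 7 segment(s) drawn

Answer: 180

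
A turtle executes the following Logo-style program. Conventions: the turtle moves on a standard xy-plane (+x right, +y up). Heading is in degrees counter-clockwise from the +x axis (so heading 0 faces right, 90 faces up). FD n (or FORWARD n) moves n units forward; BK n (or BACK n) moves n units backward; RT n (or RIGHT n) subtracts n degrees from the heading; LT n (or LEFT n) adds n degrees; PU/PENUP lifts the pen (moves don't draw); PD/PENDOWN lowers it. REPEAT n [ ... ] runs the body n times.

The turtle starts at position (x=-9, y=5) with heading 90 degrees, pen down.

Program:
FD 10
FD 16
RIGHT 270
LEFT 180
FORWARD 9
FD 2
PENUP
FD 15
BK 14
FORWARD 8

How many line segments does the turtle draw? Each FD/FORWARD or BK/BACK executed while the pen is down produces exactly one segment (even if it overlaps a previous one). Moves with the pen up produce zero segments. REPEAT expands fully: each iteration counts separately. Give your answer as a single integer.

Answer: 4

Derivation:
Executing turtle program step by step:
Start: pos=(-9,5), heading=90, pen down
FD 10: (-9,5) -> (-9,15) [heading=90, draw]
FD 16: (-9,15) -> (-9,31) [heading=90, draw]
RT 270: heading 90 -> 180
LT 180: heading 180 -> 0
FD 9: (-9,31) -> (0,31) [heading=0, draw]
FD 2: (0,31) -> (2,31) [heading=0, draw]
PU: pen up
FD 15: (2,31) -> (17,31) [heading=0, move]
BK 14: (17,31) -> (3,31) [heading=0, move]
FD 8: (3,31) -> (11,31) [heading=0, move]
Final: pos=(11,31), heading=0, 4 segment(s) drawn
Segments drawn: 4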